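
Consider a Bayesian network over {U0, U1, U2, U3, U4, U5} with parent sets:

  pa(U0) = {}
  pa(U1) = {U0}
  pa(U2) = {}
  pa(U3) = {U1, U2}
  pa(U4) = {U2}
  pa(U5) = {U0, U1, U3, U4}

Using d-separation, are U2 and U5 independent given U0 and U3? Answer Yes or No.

4 paths connect U2 and U5; each must be blocked for d-separation to hold:
Path 1: U2 → U3 ← U1 ← U0 → U5
  U0 is a fork here and U0 is conditioned on, so the path is blocked at U0.
Path 2: U2 → U3 ← U1 → U5
  U3 is a collider and U3 is conditioned on, which opens it; U1 is a fork and U1 is not conditioned on — no node blocks this path, so it is active.
Path 3: U2 → U3 → U5
  U3 is a chain here and U3 is conditioned on, so the path is blocked at U3.
Path 4: U2 → U4 → U5
  U4 is a chain and U4 is not conditioned on — no node blocks this path, so it is active.
Because an active path exists, U2 and U5 are not d-separated.

No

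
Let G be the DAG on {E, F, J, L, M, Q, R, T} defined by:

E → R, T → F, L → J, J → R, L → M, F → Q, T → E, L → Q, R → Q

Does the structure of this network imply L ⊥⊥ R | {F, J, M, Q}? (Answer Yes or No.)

No

We examine all 3 paths between L and R:
Path 1: L → J → R
  J is a chain here and J is conditioned on, so the path is blocked at J.
Path 2: L → Q ← R
  Q is a collider and Q is conditioned on, which opens it — no node blocks this path, so it is active.
Path 3: L → Q ← F ← T → E → R
  F is a chain here and F is conditioned on, so the path is blocked at F.
Because an active path exists, L and R are not d-separated.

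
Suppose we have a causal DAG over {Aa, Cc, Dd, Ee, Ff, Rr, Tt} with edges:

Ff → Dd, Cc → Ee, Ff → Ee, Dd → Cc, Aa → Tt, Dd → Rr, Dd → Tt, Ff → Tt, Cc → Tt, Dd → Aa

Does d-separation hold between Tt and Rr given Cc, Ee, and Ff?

No — Tt and Rr are not d-separated given {Cc, Ee, Ff}.

We examine all 6 paths between Tt and Rr:
  1. Tt ← Cc → Ee ← Ff → Dd → Rr — Cc:fork[blocks]; Ee:collider[open]; Ff:fork[blocks]; Dd:chain[open] ⇒ blocked
  2. Tt ← Cc ← Dd → Rr — Cc:chain[blocks]; Dd:fork[open] ⇒ blocked
  3. Tt ← Ff → Ee ← Cc ← Dd → Rr — Ff:fork[blocks]; Ee:collider[open]; Cc:chain[blocks]; Dd:fork[open] ⇒ blocked
  4. Tt ← Ff → Dd → Rr — Ff:fork[blocks]; Dd:chain[open] ⇒ blocked
  5. Tt ← Aa ← Dd → Rr — Aa:chain[open]; Dd:fork[open] ⇒ active
  6. Tt ← Dd → Rr — Dd:fork[open] ⇒ active
Since the path Tt ← Aa ← Dd → Rr is active, Tt and Rr are not d-separated given {Cc, Ee, Ff}.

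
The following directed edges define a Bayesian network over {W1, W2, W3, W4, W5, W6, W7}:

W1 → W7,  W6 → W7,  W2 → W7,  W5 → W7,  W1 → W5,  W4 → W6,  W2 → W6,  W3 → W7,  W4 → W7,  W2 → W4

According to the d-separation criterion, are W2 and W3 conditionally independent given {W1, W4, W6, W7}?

No

5 paths connect W2 and W3; each must be blocked for d-separation to hold:
  1. W2 → W4 → W7 ← W3 — W4:chain[blocks]; W7:collider[open] ⇒ blocked
  2. W2 → W4 → W6 → W7 ← W3 — W4:chain[blocks]; W6:chain[blocks]; W7:collider[open] ⇒ blocked
  3. W2 → W7 ← W3 — W7:collider[open] ⇒ active
  4. W2 → W6 ← W4 → W7 ← W3 — W6:collider[open]; W4:fork[blocks]; W7:collider[open] ⇒ blocked
  5. W2 → W6 → W7 ← W3 — W6:chain[blocks]; W7:collider[open] ⇒ blocked
Because an active path exists, W2 and W3 are not d-separated.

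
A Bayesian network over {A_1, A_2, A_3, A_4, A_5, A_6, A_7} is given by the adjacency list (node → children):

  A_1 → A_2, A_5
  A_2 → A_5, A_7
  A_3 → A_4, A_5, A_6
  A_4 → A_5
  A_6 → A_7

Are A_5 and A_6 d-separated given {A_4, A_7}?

There are 4 undirected paths between A_5 and A_6; checking each against the conditioning set {A_4, A_7}:
Path 1: A_5 ← A_2 → A_7 ← A_6
  A_2 is a fork and A_2 is not conditioned on; A_7 is a collider and A_7 is conditioned on, which opens it — no node blocks this path, so it is active.
Path 2: A_5 ← A_1 → A_2 → A_7 ← A_6
  A_1 is a fork and A_1 is not conditioned on; A_2 is a chain and A_2 is not conditioned on; A_7 is a collider and A_7 is conditioned on, which opens it — no node blocks this path, so it is active.
Path 3: A_5 ← A_3 → A_6
  A_3 is a fork and A_3 is not conditioned on — no node blocks this path, so it is active.
Path 4: A_5 ← A_4 ← A_3 → A_6
  A_4 is a chain here and A_4 is conditioned on, so the path is blocked at A_4.
At least one path is unblocked, so d-separation fails.

No — A_5 and A_6 are not d-separated given {A_4, A_7}.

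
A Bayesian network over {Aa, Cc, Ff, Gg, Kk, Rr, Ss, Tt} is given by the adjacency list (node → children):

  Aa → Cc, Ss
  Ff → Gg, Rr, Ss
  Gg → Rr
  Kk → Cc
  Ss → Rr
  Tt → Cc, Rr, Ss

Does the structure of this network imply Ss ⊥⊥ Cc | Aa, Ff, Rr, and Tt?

Yes — Ss and Cc are d-separated given {Aa, Ff, Rr, Tt}.

We examine all 5 paths between Ss and Cc:
Path 1: Ss ← Tt → Cc
  Tt is a fork here and Tt is conditioned on, so the path is blocked at Tt.
Path 2: Ss ← Aa → Cc
  Aa is a fork here and Aa is conditioned on, so the path is blocked at Aa.
Path 3: Ss → Rr ← Tt → Cc
  Tt is a fork here and Tt is conditioned on, so the path is blocked at Tt.
Path 4: Ss ← Ff → Gg → Rr ← Tt → Cc
  Ff is a fork here and Ff is conditioned on, so the path is blocked at Ff.
Path 5: Ss ← Ff → Rr ← Tt → Cc
  Ff is a fork here and Ff is conditioned on, so the path is blocked at Ff.
Since every path is blocked, d-separation holds.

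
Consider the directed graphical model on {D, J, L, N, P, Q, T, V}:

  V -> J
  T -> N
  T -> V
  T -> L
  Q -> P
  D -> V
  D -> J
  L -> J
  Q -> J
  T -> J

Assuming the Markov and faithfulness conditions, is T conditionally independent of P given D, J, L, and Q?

Enumerating the 4 paths from T to P and testing each for blocking by {D, J, L, Q}:
Path 1: T → L → J ← Q → P
  L is a chain here and L is conditioned on, so the path is blocked at L.
Path 2: T → J ← Q → P
  Q is a fork here and Q is conditioned on, so the path is blocked at Q.
Path 3: T → V → J ← Q → P
  Q is a fork here and Q is conditioned on, so the path is blocked at Q.
Path 4: T → V ← D → J ← Q → P
  D is a fork here and D is conditioned on, so the path is blocked at D.
Since every path is blocked, d-separation holds.

Yes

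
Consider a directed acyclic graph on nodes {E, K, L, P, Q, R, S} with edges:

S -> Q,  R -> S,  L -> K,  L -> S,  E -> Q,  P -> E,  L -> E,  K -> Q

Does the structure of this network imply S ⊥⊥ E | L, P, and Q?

Enumerating the 4 paths from S to E and testing each for blocking by {L, P, Q}:
Path 1: S ← L → K → Q ← E
  L is a fork here and L is conditioned on, so the path is blocked at L.
Path 2: S ← L → E
  L is a fork here and L is conditioned on, so the path is blocked at L.
Path 3: S → Q ← K ← L → E
  L is a fork here and L is conditioned on, so the path is blocked at L.
Path 4: S → Q ← E
  Q is a collider and Q is conditioned on, which opens it — no node blocks this path, so it is active.
At least one path is unblocked, so d-separation fails.

No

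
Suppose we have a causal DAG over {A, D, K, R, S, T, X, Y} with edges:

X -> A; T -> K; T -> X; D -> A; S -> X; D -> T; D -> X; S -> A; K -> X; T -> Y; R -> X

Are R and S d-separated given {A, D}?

No — R and S are not d-separated given {A, D}.

There are 5 undirected paths between R and S; checking each against the conditioning set {A, D}:
Path 1: R → X ← T ← D → A ← S
  D is a fork here and D is conditioned on, so the path is blocked at D.
Path 2: R → X ← D → A ← S
  D is a fork here and D is conditioned on, so the path is blocked at D.
Path 3: R → X → A ← S
  X is a chain and X is not conditioned on; A is a collider and A is conditioned on, which opens it — no node blocks this path, so it is active.
Path 4: R → X ← S
  X is a collider and its descendant A is conditioned on, which opens it — no node blocks this path, so it is active.
Path 5: R → X ← K ← T ← D → A ← S
  D is a fork here and D is conditioned on, so the path is blocked at D.
Since the path R → X → A ← S is active, R and S are not d-separated given {A, D}.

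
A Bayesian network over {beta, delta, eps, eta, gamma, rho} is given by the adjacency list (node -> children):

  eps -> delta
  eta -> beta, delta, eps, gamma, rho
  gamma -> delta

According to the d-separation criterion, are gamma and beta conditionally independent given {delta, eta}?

We examine all 3 paths between gamma and beta:
Path 1: gamma ← eta → beta
  eta is a fork here and eta is conditioned on, so the path is blocked at eta.
Path 2: gamma → delta ← eps ← eta → beta
  eta is a fork here and eta is conditioned on, so the path is blocked at eta.
Path 3: gamma → delta ← eta → beta
  eta is a fork here and eta is conditioned on, so the path is blocked at eta.
All paths are blocked; gamma ⊥ beta | {delta, eta} holds.

Yes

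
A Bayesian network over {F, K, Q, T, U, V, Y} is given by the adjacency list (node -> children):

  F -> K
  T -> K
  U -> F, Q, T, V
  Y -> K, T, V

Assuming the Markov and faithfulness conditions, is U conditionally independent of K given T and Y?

Enumerating the 5 paths from U to K and testing each for blocking by {T, Y}:
Path 1: U → F → K
  F is a chain and F is not conditioned on — no node blocks this path, so it is active.
Path 2: U → V ← Y → K
  V is a collider here and neither V nor any of its descendants is conditioned on, so the collider stays closed — the path is blocked at V.
Path 3: U → V ← Y → T → K
  V is a collider here and neither V nor any of its descendants is conditioned on, so the collider stays closed — the path is blocked at V.
Path 4: U → T → K
  T is a chain here and T is conditioned on, so the path is blocked at T.
Path 5: U → T ← Y → K
  Y is a fork here and Y is conditioned on, so the path is blocked at Y.
At least one path is unblocked, so d-separation fails.

No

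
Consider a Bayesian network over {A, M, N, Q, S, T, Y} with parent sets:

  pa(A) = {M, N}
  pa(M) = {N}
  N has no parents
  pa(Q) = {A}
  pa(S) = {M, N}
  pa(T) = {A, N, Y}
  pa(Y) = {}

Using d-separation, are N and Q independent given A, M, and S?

Enumerating the 4 paths from N to Q and testing each for blocking by {A, M, S}:
  1. N → A → Q — A:chain[blocks] ⇒ blocked
  2. N → M → A → Q — M:chain[blocks]; A:chain[blocks] ⇒ blocked
  3. N → S ← M → A → Q — S:collider[open]; M:fork[blocks]; A:chain[blocks] ⇒ blocked
  4. N → T ← A → Q — T:collider[blocks]; A:fork[blocks] ⇒ blocked
All paths are blocked; N ⊥ Q | {A, M, S} holds.

Yes — N and Q are d-separated given {A, M, S}.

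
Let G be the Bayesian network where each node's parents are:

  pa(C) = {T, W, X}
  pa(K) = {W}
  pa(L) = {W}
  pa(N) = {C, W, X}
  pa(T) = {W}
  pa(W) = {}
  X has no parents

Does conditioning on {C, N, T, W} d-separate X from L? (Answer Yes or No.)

Yes — X and L are d-separated given {C, N, T, W}.

6 paths connect X and L; each must be blocked for d-separation to hold:
Path 1: X → C ← W → L
  W is a fork here and W is conditioned on, so the path is blocked at W.
Path 2: X → C → N ← W → L
  C is a chain here and C is conditioned on, so the path is blocked at C.
Path 3: X → C ← T ← W → L
  T is a chain here and T is conditioned on, so the path is blocked at T.
Path 4: X → N ← C ← W → L
  C is a chain here and C is conditioned on, so the path is blocked at C.
Path 5: X → N ← C ← T ← W → L
  C is a chain here and C is conditioned on, so the path is blocked at C.
Path 6: X → N ← W → L
  W is a fork here and W is conditioned on, so the path is blocked at W.
Every path is blocked, so X and L are d-separated given {C, N, T, W}.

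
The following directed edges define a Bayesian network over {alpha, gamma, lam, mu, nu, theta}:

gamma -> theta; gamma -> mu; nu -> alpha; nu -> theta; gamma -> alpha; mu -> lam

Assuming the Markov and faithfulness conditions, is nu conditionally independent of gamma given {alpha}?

There are 2 undirected paths between nu and gamma; checking each against the conditioning set {alpha}:
Path 1: nu → alpha ← gamma
  alpha is a collider and alpha is conditioned on, which opens it — no node blocks this path, so it is active.
Path 2: nu → theta ← gamma
  theta is a collider here and neither theta nor any of its descendants is conditioned on, so the collider stays closed — the path is blocked at theta.
At least one path is unblocked, so d-separation fails.

No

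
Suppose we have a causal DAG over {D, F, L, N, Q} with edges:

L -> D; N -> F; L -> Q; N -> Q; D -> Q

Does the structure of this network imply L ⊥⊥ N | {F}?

We examine all 2 paths between L and N:
  1. L → Q ← N — Q:collider[blocks] ⇒ blocked
  2. L → D → Q ← N — D:chain[open]; Q:collider[blocks] ⇒ blocked
Every path is blocked, so L and N are d-separated given {F}.

Yes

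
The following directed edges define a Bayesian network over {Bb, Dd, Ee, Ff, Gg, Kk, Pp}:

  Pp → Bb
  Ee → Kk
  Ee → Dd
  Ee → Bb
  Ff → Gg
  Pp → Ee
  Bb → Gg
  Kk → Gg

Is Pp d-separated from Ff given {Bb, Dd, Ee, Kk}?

Yes — Pp and Ff are d-separated given {Bb, Dd, Ee, Kk}.

Enumerating the 4 paths from Pp to Ff and testing each for blocking by {Bb, Dd, Ee, Kk}:
Path 1: Pp → Ee → Kk → Gg ← Ff
  Ee is a chain here and Ee is conditioned on, so the path is blocked at Ee.
Path 2: Pp → Ee → Bb → Gg ← Ff
  Ee is a chain here and Ee is conditioned on, so the path is blocked at Ee.
Path 3: Pp → Bb → Gg ← Ff
  Bb is a chain here and Bb is conditioned on, so the path is blocked at Bb.
Path 4: Pp → Bb ← Ee → Kk → Gg ← Ff
  Ee is a fork here and Ee is conditioned on, so the path is blocked at Ee.
Since every path is blocked, d-separation holds.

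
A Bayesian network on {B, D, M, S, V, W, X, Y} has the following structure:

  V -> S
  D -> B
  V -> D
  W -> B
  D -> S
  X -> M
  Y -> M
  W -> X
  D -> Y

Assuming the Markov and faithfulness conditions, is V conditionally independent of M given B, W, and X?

4 paths connect V and M; each must be blocked for d-separation to hold:
  1. V → D → Y → M — D:chain[open]; Y:chain[open] ⇒ active
  2. V → D → B ← W → X → M — D:chain[open]; B:collider[open]; W:fork[blocks]; X:chain[blocks] ⇒ blocked
  3. V → S ← D → Y → M — S:collider[blocks]; D:fork[open]; Y:chain[open] ⇒ blocked
  4. V → S ← D → B ← W → X → M — S:collider[blocks]; D:fork[open]; B:collider[open]; W:fork[blocks]; X:chain[blocks] ⇒ blocked
Because an active path exists, V and M are not d-separated.

No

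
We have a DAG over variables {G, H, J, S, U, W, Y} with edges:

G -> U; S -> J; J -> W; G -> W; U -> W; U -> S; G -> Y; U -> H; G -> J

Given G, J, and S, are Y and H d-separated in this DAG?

Yes — Y and H are d-separated given {G, J, S}.

There are 5 undirected paths between Y and H; checking each against the conditioning set {G, J, S}:
  1. Y ← G → U → H — G:fork[blocks]; U:chain[open] ⇒ blocked
  2. Y ← G → J ← S ← U → H — G:fork[blocks]; J:collider[open]; S:chain[blocks]; U:fork[open] ⇒ blocked
  3. Y ← G → J → W ← U → H — G:fork[blocks]; J:chain[blocks]; W:collider[blocks]; U:fork[open] ⇒ blocked
  4. Y ← G → W ← U → H — G:fork[blocks]; W:collider[blocks]; U:fork[open] ⇒ blocked
  5. Y ← G → W ← J ← S ← U → H — G:fork[blocks]; W:collider[blocks]; J:chain[blocks]; S:chain[blocks]; U:fork[open] ⇒ blocked
All paths are blocked; Y ⊥ H | {G, J, S} holds.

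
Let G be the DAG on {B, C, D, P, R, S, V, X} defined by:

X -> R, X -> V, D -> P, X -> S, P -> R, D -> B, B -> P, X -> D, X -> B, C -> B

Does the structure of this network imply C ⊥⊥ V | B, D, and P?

No

There are 5 undirected paths between C and V; checking each against the conditioning set {B, D, P}:
Path 1: C → B ← X → V
  B is a collider and B is conditioned on, which opens it; X is a fork and X is not conditioned on — no node blocks this path, so it is active.
Path 2: C → B ← D ← X → V
  D is a chain here and D is conditioned on, so the path is blocked at D.
Path 3: C → B ← D → P → R ← X → V
  D is a fork here and D is conditioned on, so the path is blocked at D.
Path 4: C → B → P ← D ← X → V
  B is a chain here and B is conditioned on, so the path is blocked at B.
Path 5: C → B → P → R ← X → V
  B is a chain here and B is conditioned on, so the path is blocked at B.
At least one path is unblocked, so d-separation fails.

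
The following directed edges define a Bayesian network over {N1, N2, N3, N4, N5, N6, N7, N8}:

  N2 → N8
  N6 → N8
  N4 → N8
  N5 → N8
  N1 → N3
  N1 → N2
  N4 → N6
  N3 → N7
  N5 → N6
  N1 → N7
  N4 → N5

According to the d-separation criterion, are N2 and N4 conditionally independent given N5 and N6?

There are 5 undirected paths between N2 and N4; checking each against the conditioning set {N5, N6}:
Path 1: N2 → N8 ← N4
  N8 is a collider here and neither N8 nor any of its descendants is conditioned on, so the collider stays closed — the path is blocked at N8.
Path 2: N2 → N8 ← N5 ← N4
  N8 is a collider here and neither N8 nor any of its descendants is conditioned on, so the collider stays closed — the path is blocked at N8.
Path 3: N2 → N8 ← N5 → N6 ← N4
  N8 is a collider here and neither N8 nor any of its descendants is conditioned on, so the collider stays closed — the path is blocked at N8.
Path 4: N2 → N8 ← N6 ← N4
  N8 is a collider here and neither N8 nor any of its descendants is conditioned on, so the collider stays closed — the path is blocked at N8.
Path 5: N2 → N8 ← N6 ← N5 ← N4
  N8 is a collider here and neither N8 nor any of its descendants is conditioned on, so the collider stays closed — the path is blocked at N8.
Since every path is blocked, d-separation holds.

Yes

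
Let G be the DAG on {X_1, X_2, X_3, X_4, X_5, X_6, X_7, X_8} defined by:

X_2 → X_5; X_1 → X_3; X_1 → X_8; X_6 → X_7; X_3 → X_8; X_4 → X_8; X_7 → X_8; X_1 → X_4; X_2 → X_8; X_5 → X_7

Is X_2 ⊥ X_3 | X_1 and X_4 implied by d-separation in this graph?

Yes

There are 6 undirected paths between X_2 and X_3; checking each against the conditioning set {X_1, X_4}:
Path 1: X_2 → X_8 ← X_3
  X_8 is a collider here and neither X_8 nor any of its descendants is conditioned on, so the collider stays closed — the path is blocked at X_8.
Path 2: X_2 → X_8 ← X_1 → X_3
  X_8 is a collider here and neither X_8 nor any of its descendants is conditioned on, so the collider stays closed — the path is blocked at X_8.
Path 3: X_2 → X_8 ← X_4 ← X_1 → X_3
  X_8 is a collider here and neither X_8 nor any of its descendants is conditioned on, so the collider stays closed — the path is blocked at X_8.
Path 4: X_2 → X_5 → X_7 → X_8 ← X_3
  X_8 is a collider here and neither X_8 nor any of its descendants is conditioned on, so the collider stays closed — the path is blocked at X_8.
Path 5: X_2 → X_5 → X_7 → X_8 ← X_1 → X_3
  X_8 is a collider here and neither X_8 nor any of its descendants is conditioned on, so the collider stays closed — the path is blocked at X_8.
Path 6: X_2 → X_5 → X_7 → X_8 ← X_4 ← X_1 → X_3
  X_8 is a collider here and neither X_8 nor any of its descendants is conditioned on, so the collider stays closed — the path is blocked at X_8.
Every path is blocked, so X_2 and X_3 are d-separated given {X_1, X_4}.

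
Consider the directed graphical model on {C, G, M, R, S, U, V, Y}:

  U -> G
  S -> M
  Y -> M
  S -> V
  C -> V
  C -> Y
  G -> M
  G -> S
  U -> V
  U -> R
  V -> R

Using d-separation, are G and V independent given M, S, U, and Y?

6 paths connect G and V; each must be blocked for d-separation to hold:
  1. G ← U → R ← V — U:fork[blocks]; R:collider[blocks] ⇒ blocked
  2. G ← U → V — U:fork[blocks] ⇒ blocked
  3. G → S → V — S:chain[blocks] ⇒ blocked
  4. G → S → M ← Y ← C → V — S:chain[blocks]; M:collider[open]; Y:chain[blocks]; C:fork[open] ⇒ blocked
  5. G → M ← S → V — M:collider[open]; S:fork[blocks] ⇒ blocked
  6. G → M ← Y ← C → V — M:collider[open]; Y:chain[blocks]; C:fork[open] ⇒ blocked
All paths are blocked; G ⊥ V | {M, S, U, Y} holds.

Yes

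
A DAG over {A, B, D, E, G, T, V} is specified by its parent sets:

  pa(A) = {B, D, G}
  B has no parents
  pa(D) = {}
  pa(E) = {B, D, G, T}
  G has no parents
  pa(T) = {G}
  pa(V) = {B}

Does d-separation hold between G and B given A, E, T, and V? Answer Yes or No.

No

6 paths connect G and B; each must be blocked for d-separation to hold:
Path 1: G → T → E ← D → A ← B
  T is a chain here and T is conditioned on, so the path is blocked at T.
Path 2: G → T → E ← B
  T is a chain here and T is conditioned on, so the path is blocked at T.
Path 3: G → E ← D → A ← B
  E is a collider and E is conditioned on, which opens it; D is a fork and D is not conditioned on; A is a collider and A is conditioned on, which opens it — no node blocks this path, so it is active.
Path 4: G → E ← B
  E is a collider and E is conditioned on, which opens it — no node blocks this path, so it is active.
Path 5: G → A ← D → E ← B
  A is a collider and A is conditioned on, which opens it; D is a fork and D is not conditioned on; E is a collider and E is conditioned on, which opens it — no node blocks this path, so it is active.
Path 6: G → A ← B
  A is a collider and A is conditioned on, which opens it — no node blocks this path, so it is active.
Since the path G → E ← D → A ← B is active, G and B are not d-separated given {A, E, T, V}.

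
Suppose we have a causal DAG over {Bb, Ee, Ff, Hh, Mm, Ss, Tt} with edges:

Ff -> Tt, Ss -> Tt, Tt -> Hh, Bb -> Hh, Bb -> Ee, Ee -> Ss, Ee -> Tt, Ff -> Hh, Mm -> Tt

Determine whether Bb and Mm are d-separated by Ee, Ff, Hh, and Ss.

4 paths connect Bb and Mm; each must be blocked for d-separation to hold:
  1. Bb → Hh ← Tt ← Mm — Hh:collider[open]; Tt:chain[open] ⇒ active
  2. Bb → Hh ← Ff → Tt ← Mm — Hh:collider[open]; Ff:fork[blocks]; Tt:collider[open] ⇒ blocked
  3. Bb → Ee → Tt ← Mm — Ee:chain[blocks]; Tt:collider[open] ⇒ blocked
  4. Bb → Ee → Ss → Tt ← Mm — Ee:chain[blocks]; Ss:chain[blocks]; Tt:collider[open] ⇒ blocked
Since the path Bb → Hh ← Tt ← Mm is active, Bb and Mm are not d-separated given {Ee, Ff, Hh, Ss}.

No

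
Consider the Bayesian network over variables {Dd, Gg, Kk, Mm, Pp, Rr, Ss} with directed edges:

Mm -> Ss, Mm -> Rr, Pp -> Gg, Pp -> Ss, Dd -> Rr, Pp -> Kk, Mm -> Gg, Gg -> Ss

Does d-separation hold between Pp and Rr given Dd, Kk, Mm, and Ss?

We examine all 4 paths between Pp and Rr:
Path 1: Pp → Gg → Ss ← Mm → Rr
  Mm is a fork here and Mm is conditioned on, so the path is blocked at Mm.
Path 2: Pp → Gg ← Mm → Rr
  Mm is a fork here and Mm is conditioned on, so the path is blocked at Mm.
Path 3: Pp → Ss ← Gg ← Mm → Rr
  Mm is a fork here and Mm is conditioned on, so the path is blocked at Mm.
Path 4: Pp → Ss ← Mm → Rr
  Mm is a fork here and Mm is conditioned on, so the path is blocked at Mm.
Since every path is blocked, d-separation holds.

Yes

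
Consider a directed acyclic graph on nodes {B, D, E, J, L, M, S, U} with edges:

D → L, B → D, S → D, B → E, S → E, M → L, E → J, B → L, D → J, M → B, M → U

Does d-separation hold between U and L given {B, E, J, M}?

Yes

5 paths connect U and L; each must be blocked for d-separation to hold:
  1. U ← M → B → D → L — M:fork[blocks]; B:chain[blocks]; D:chain[open] ⇒ blocked
  2. U ← M → B → E → J ← D → L — M:fork[blocks]; B:chain[blocks]; E:chain[blocks]; J:collider[open]; D:fork[open] ⇒ blocked
  3. U ← M → B → E ← S → D → L — M:fork[blocks]; B:chain[blocks]; E:collider[open]; S:fork[open]; D:chain[open] ⇒ blocked
  4. U ← M → B → L — M:fork[blocks]; B:chain[blocks] ⇒ blocked
  5. U ← M → L — M:fork[blocks] ⇒ blocked
Every path is blocked, so U and L are d-separated given {B, E, J, M}.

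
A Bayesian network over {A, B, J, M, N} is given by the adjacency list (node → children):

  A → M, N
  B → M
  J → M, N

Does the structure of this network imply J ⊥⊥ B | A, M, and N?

No

There are 2 undirected paths between J and B; checking each against the conditioning set {A, M, N}:
Path 1: J → N ← A → M ← B
  A is a fork here and A is conditioned on, so the path is blocked at A.
Path 2: J → M ← B
  M is a collider and M is conditioned on, which opens it — no node blocks this path, so it is active.
Since the path J → M ← B is active, J and B are not d-separated given {A, M, N}.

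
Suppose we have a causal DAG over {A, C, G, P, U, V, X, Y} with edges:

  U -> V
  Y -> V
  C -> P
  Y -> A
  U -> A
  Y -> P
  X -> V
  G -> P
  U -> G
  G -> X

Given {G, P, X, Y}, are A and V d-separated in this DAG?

No

There are 6 undirected paths between A and V; checking each against the conditioning set {G, P, X, Y}:
  1. A ← Y → V — Y:fork[blocks] ⇒ blocked
  2. A ← Y → P ← G → X → V — Y:fork[blocks]; P:collider[open]; G:fork[blocks]; X:chain[blocks] ⇒ blocked
  3. A ← Y → P ← G ← U → V — Y:fork[blocks]; P:collider[open]; G:chain[blocks]; U:fork[open] ⇒ blocked
  4. A ← U → V — U:fork[open] ⇒ active
  5. A ← U → G → X → V — U:fork[open]; G:chain[blocks]; X:chain[blocks] ⇒ blocked
  6. A ← U → G → P ← Y → V — U:fork[open]; G:chain[blocks]; P:collider[open]; Y:fork[blocks] ⇒ blocked
Since the path A ← U → V is active, A and V are not d-separated given {G, P, X, Y}.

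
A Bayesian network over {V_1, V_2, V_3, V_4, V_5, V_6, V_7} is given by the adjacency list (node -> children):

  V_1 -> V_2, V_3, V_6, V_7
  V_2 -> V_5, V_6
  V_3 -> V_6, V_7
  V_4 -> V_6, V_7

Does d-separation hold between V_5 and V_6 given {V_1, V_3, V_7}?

No

We examine all 6 paths between V_5 and V_6:
  1. V_5 ← V_2 → V_6 — V_2:fork[open] ⇒ active
  2. V_5 ← V_2 ← V_1 → V_3 → V_6 — V_2:chain[open]; V_1:fork[blocks]; V_3:chain[blocks] ⇒ blocked
  3. V_5 ← V_2 ← V_1 → V_3 → V_7 ← V_4 → V_6 — V_2:chain[open]; V_1:fork[blocks]; V_3:chain[blocks]; V_7:collider[open]; V_4:fork[open] ⇒ blocked
  4. V_5 ← V_2 ← V_1 → V_6 — V_2:chain[open]; V_1:fork[blocks] ⇒ blocked
  5. V_5 ← V_2 ← V_1 → V_7 ← V_3 → V_6 — V_2:chain[open]; V_1:fork[blocks]; V_7:collider[open]; V_3:fork[blocks] ⇒ blocked
  6. V_5 ← V_2 ← V_1 → V_7 ← V_4 → V_6 — V_2:chain[open]; V_1:fork[blocks]; V_7:collider[open]; V_4:fork[open] ⇒ blocked
Since the path V_5 ← V_2 → V_6 is active, V_5 and V_6 are not d-separated given {V_1, V_3, V_7}.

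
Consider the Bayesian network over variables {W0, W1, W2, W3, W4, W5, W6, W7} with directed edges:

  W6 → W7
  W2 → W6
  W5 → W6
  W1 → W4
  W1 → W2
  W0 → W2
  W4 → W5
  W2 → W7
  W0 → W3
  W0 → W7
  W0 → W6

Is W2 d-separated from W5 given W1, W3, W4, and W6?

6 paths connect W2 and W5; each must be blocked for d-separation to hold:
Path 1: W2 → W7 ← W6 ← W5
  W7 is a collider here and neither W7 nor any of its descendants is conditioned on, so the collider stays closed — the path is blocked at W7.
Path 2: W2 → W7 ← W0 → W6 ← W5
  W7 is a collider here and neither W7 nor any of its descendants is conditioned on, so the collider stays closed — the path is blocked at W7.
Path 3: W2 → W6 ← W5
  W6 is a collider and W6 is conditioned on, which opens it — no node blocks this path, so it is active.
Path 4: W2 ← W1 → W4 → W5
  W1 is a fork here and W1 is conditioned on, so the path is blocked at W1.
Path 5: W2 ← W0 → W7 ← W6 ← W5
  W7 is a collider here and neither W7 nor any of its descendants is conditioned on, so the collider stays closed — the path is blocked at W7.
Path 6: W2 ← W0 → W6 ← W5
  W0 is a fork and W0 is not conditioned on; W6 is a collider and W6 is conditioned on, which opens it — no node blocks this path, so it is active.
Because an active path exists, W2 and W5 are not d-separated.

No — W2 and W5 are not d-separated given {W1, W3, W4, W6}.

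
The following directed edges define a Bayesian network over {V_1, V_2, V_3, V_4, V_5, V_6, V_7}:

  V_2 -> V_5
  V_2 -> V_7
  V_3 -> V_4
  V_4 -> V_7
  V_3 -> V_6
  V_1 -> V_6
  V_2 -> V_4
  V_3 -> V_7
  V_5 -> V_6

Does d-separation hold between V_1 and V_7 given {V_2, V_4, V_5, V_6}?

No — V_1 and V_7 are not d-separated given {V_2, V_4, V_5, V_6}.

Enumerating the 6 paths from V_1 to V_7 and testing each for blocking by {V_2, V_4, V_5, V_6}:
  1. V_1 → V_6 ← V_5 ← V_2 → V_7 — V_6:collider[open]; V_5:chain[blocks]; V_2:fork[blocks] ⇒ blocked
  2. V_1 → V_6 ← V_5 ← V_2 → V_4 → V_7 — V_6:collider[open]; V_5:chain[blocks]; V_2:fork[blocks]; V_4:chain[blocks] ⇒ blocked
  3. V_1 → V_6 ← V_5 ← V_2 → V_4 ← V_3 → V_7 — V_6:collider[open]; V_5:chain[blocks]; V_2:fork[blocks]; V_4:collider[open]; V_3:fork[open] ⇒ blocked
  4. V_1 → V_6 ← V_3 → V_7 — V_6:collider[open]; V_3:fork[open] ⇒ active
  5. V_1 → V_6 ← V_3 → V_4 ← V_2 → V_7 — V_6:collider[open]; V_3:fork[open]; V_4:collider[open]; V_2:fork[blocks] ⇒ blocked
  6. V_1 → V_6 ← V_3 → V_4 → V_7 — V_6:collider[open]; V_3:fork[open]; V_4:chain[blocks] ⇒ blocked
At least one path is unblocked, so d-separation fails.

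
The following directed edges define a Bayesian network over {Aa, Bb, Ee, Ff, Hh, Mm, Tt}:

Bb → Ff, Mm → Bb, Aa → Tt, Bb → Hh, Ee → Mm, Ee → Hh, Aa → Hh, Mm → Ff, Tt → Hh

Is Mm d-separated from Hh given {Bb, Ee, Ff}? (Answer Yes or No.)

Yes

There are 3 undirected paths between Mm and Hh; checking each against the conditioning set {Bb, Ee, Ff}:
  1. Mm → Ff ← Bb → Hh — Ff:collider[open]; Bb:fork[blocks] ⇒ blocked
  2. Mm → Bb → Hh — Bb:chain[blocks] ⇒ blocked
  3. Mm ← Ee → Hh — Ee:fork[blocks] ⇒ blocked
Every path is blocked, so Mm and Hh are d-separated given {Bb, Ee, Ff}.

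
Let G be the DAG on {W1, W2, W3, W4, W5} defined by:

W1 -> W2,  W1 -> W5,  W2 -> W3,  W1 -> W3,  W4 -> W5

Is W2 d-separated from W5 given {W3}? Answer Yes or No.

There are 2 undirected paths between W2 and W5; checking each against the conditioning set {W3}:
  1. W2 ← W1 → W5 — W1:fork[open] ⇒ active
  2. W2 → W3 ← W1 → W5 — W3:collider[open]; W1:fork[open] ⇒ active
At least one path is unblocked, so d-separation fails.

No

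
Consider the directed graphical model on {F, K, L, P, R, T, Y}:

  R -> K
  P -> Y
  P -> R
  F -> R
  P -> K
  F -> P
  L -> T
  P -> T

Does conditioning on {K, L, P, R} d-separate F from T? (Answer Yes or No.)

3 paths connect F and T; each must be blocked for d-separation to hold:
Path 1: F → R ← P → T
  P is a fork here and P is conditioned on, so the path is blocked at P.
Path 2: F → R → K ← P → T
  R is a chain here and R is conditioned on, so the path is blocked at R.
Path 3: F → P → T
  P is a chain here and P is conditioned on, so the path is blocked at P.
All paths are blocked; F ⊥ T | {K, L, P, R} holds.

Yes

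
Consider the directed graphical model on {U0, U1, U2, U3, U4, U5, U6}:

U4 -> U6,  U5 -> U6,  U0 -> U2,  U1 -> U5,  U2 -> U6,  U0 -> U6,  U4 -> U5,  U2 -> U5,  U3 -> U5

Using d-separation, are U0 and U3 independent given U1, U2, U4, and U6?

No

We examine all 6 paths between U0 and U3:
Path 1: U0 → U2 → U5 ← U3
  U2 is a chain here and U2 is conditioned on, so the path is blocked at U2.
Path 2: U0 → U2 → U6 ← U5 ← U3
  U2 is a chain here and U2 is conditioned on, so the path is blocked at U2.
Path 3: U0 → U2 → U6 ← U4 → U5 ← U3
  U2 is a chain here and U2 is conditioned on, so the path is blocked at U2.
Path 4: U0 → U6 ← U2 → U5 ← U3
  U2 is a fork here and U2 is conditioned on, so the path is blocked at U2.
Path 5: U0 → U6 ← U5 ← U3
  U6 is a collider and U6 is conditioned on, which opens it; U5 is a chain and U5 is not conditioned on — no node blocks this path, so it is active.
Path 6: U0 → U6 ← U4 → U5 ← U3
  U4 is a fork here and U4 is conditioned on, so the path is blocked at U4.
Since the path U0 → U6 ← U5 ← U3 is active, U0 and U3 are not d-separated given {U1, U2, U4, U6}.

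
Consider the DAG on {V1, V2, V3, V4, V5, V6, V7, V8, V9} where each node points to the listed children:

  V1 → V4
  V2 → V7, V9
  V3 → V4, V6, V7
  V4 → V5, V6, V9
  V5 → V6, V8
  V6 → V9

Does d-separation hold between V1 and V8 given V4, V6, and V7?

No

Enumerating the 6 paths from V1 to V8 and testing each for blocking by {V4, V6, V7}:
Path 1: V1 → V4 → V9 ← V2 → V7 ← V3 → V6 ← V5 → V8
  V4 is a chain here and V4 is conditioned on, so the path is blocked at V4.
Path 2: V1 → V4 → V9 ← V6 ← V5 → V8
  V4 is a chain here and V4 is conditioned on, so the path is blocked at V4.
Path 3: V1 → V4 ← V3 → V7 ← V2 → V9 ← V6 ← V5 → V8
  V9 is a collider here and neither V9 nor any of its descendants is conditioned on, so the collider stays closed — the path is blocked at V9.
Path 4: V1 → V4 ← V3 → V6 ← V5 → V8
  V4 is a collider and V4 is conditioned on, which opens it; V3 is a fork and V3 is not conditioned on; V6 is a collider and V6 is conditioned on, which opens it; V5 is a fork and V5 is not conditioned on — no node blocks this path, so it is active.
Path 5: V1 → V4 → V6 ← V5 → V8
  V4 is a chain here and V4 is conditioned on, so the path is blocked at V4.
Path 6: V1 → V4 → V5 → V8
  V4 is a chain here and V4 is conditioned on, so the path is blocked at V4.
Because an active path exists, V1 and V8 are not d-separated.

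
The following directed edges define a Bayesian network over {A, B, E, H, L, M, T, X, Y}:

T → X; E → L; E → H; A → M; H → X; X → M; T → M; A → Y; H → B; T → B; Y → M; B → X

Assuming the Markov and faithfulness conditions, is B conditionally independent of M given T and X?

Yes — B and M are d-separated given {T, X}.

There are 6 undirected paths between B and M; checking each against the conditioning set {T, X}:
Path 1: B → X → M
  X is a chain here and X is conditioned on, so the path is blocked at X.
Path 2: B → X ← T → M
  T is a fork here and T is conditioned on, so the path is blocked at T.
Path 3: B ← H → X → M
  X is a chain here and X is conditioned on, so the path is blocked at X.
Path 4: B ← H → X ← T → M
  T is a fork here and T is conditioned on, so the path is blocked at T.
Path 5: B ← T → M
  T is a fork here and T is conditioned on, so the path is blocked at T.
Path 6: B ← T → X → M
  T is a fork here and T is conditioned on, so the path is blocked at T.
Since every path is blocked, d-separation holds.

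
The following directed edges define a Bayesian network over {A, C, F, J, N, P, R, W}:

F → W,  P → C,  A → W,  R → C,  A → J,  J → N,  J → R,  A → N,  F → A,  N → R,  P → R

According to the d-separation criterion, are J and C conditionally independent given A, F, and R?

No

We examine all 6 paths between J and C:
Path 1: J → R → C
  R is a chain here and R is conditioned on, so the path is blocked at R.
Path 2: J → R ← P → C
  R is a collider and R is conditioned on, which opens it; P is a fork and P is not conditioned on — no node blocks this path, so it is active.
Path 3: J ← A → N → R → C
  A is a fork here and A is conditioned on, so the path is blocked at A.
Path 4: J ← A → N → R ← P → C
  A is a fork here and A is conditioned on, so the path is blocked at A.
Path 5: J → N → R → C
  R is a chain here and R is conditioned on, so the path is blocked at R.
Path 6: J → N → R ← P → C
  N is a chain and N is not conditioned on; R is a collider and R is conditioned on, which opens it; P is a fork and P is not conditioned on — no node blocks this path, so it is active.
Because an active path exists, J and C are not d-separated.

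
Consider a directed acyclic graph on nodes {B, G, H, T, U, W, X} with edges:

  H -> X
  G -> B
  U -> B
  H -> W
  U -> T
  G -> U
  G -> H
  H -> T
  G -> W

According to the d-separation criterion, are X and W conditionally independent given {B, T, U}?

4 paths connect X and W; each must be blocked for d-separation to hold:
Path 1: X ← H ← G → W
  H is a chain and H is not conditioned on; G is a fork and G is not conditioned on — no node blocks this path, so it is active.
Path 2: X ← H → T ← U ← G → W
  U is a chain here and U is conditioned on, so the path is blocked at U.
Path 3: X ← H → T ← U → B ← G → W
  U is a fork here and U is conditioned on, so the path is blocked at U.
Path 4: X ← H → W
  H is a fork and H is not conditioned on — no node blocks this path, so it is active.
Since the path X ← H ← G → W is active, X and W are not d-separated given {B, T, U}.

No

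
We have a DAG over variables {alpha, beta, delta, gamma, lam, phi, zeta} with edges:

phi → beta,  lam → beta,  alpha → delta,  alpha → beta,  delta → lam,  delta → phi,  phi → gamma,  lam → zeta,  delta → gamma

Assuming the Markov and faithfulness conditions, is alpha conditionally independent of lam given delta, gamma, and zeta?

We examine all 6 paths between alpha and lam:
  1. alpha → beta ← lam — beta:collider[blocks] ⇒ blocked
  2. alpha → beta ← phi ← delta → lam — beta:collider[blocks]; phi:chain[open]; delta:fork[blocks] ⇒ blocked
  3. alpha → beta ← phi → gamma ← delta → lam — beta:collider[blocks]; phi:fork[open]; gamma:collider[open]; delta:fork[blocks] ⇒ blocked
  4. alpha → delta → lam — delta:chain[blocks] ⇒ blocked
  5. alpha → delta → gamma ← phi → beta ← lam — delta:chain[blocks]; gamma:collider[open]; phi:fork[open]; beta:collider[blocks] ⇒ blocked
  6. alpha → delta → phi → beta ← lam — delta:chain[blocks]; phi:chain[open]; beta:collider[blocks] ⇒ blocked
Since every path is blocked, d-separation holds.

Yes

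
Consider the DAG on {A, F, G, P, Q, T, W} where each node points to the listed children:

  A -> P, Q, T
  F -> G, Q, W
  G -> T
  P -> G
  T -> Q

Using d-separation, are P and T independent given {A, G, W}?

Yes

Enumerating the 6 paths from P to T and testing each for blocking by {A, G, W}:
Path 1: P ← A → T
  A is a fork here and A is conditioned on, so the path is blocked at A.
Path 2: P ← A → Q ← T
  A is a fork here and A is conditioned on, so the path is blocked at A.
Path 3: P ← A → Q ← F → G → T
  A is a fork here and A is conditioned on, so the path is blocked at A.
Path 4: P → G → T
  G is a chain here and G is conditioned on, so the path is blocked at G.
Path 5: P → G ← F → Q ← A → T
  Q is a collider here and neither Q nor any of its descendants is conditioned on, so the collider stays closed — the path is blocked at Q.
Path 6: P → G ← F → Q ← T
  Q is a collider here and neither Q nor any of its descendants is conditioned on, so the collider stays closed — the path is blocked at Q.
Since every path is blocked, d-separation holds.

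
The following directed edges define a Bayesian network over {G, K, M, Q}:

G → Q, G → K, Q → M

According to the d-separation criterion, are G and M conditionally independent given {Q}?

Yes

Only one path connects G and M:
Path 1: G → Q → M
  Q is a chain here and Q is conditioned on, so the path is blocked at Q.
Every path is blocked, so G and M are d-separated given {Q}.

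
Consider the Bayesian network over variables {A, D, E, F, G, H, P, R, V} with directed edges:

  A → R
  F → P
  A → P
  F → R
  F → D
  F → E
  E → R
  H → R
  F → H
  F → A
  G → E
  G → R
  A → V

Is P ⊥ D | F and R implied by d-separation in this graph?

Yes — P and D are d-separated given {F, R}.

We examine all 6 paths between P and D:
  1. P ← A → R ← E ← F → D — A:fork[open]; R:collider[open]; E:chain[open]; F:fork[blocks] ⇒ blocked
  2. P ← A → R ← H ← F → D — A:fork[open]; R:collider[open]; H:chain[open]; F:fork[blocks] ⇒ blocked
  3. P ← A → R ← G → E ← F → D — A:fork[open]; R:collider[open]; G:fork[open]; E:collider[open]; F:fork[blocks] ⇒ blocked
  4. P ← A → R ← F → D — A:fork[open]; R:collider[open]; F:fork[blocks] ⇒ blocked
  5. P ← A ← F → D — A:chain[open]; F:fork[blocks] ⇒ blocked
  6. P ← F → D — F:fork[blocks] ⇒ blocked
Since every path is blocked, d-separation holds.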